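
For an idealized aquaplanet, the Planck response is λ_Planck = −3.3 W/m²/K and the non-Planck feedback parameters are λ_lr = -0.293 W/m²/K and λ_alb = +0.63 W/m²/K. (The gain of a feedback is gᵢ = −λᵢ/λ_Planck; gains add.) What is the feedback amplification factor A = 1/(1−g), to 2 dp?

Convert to gains: g_lr = -0.293/3.3 = -0.08879; g_alb = 0.63/3.3 = 0.1909.
Total gain g = 0.10211.
A = 1/(1 − 0.10211) = 1.11.

1.11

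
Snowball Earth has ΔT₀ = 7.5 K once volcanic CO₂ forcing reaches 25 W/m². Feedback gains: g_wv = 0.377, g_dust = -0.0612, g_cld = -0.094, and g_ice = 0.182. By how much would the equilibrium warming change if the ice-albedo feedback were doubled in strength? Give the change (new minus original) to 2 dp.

5.53 K

Original: g = 0.4038, ΔT = 7.5/(1−0.4038) = 12.5797 K.
With doubled ice-albedo: g' = 0.5858, ΔT' = 7.5/(1−0.5858) = 18.1072 K.
Change = 18.1072 − 12.5797 = 5.53 K.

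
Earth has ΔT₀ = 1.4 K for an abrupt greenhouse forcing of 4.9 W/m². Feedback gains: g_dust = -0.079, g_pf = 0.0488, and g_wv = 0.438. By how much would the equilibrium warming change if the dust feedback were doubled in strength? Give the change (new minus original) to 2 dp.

-0.28 K

Original: g = 0.4078, ΔT = 1.4/(1−0.4078) = 2.3641 K.
With doubled dust: g' = 0.3288, ΔT' = 1.4/(1−0.3288) = 2.0858 K.
Change = 2.0858 − 2.3641 = -0.28 K.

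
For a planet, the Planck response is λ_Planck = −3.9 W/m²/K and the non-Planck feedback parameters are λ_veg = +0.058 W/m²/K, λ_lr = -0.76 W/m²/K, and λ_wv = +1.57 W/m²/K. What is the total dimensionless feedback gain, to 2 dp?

0.22

Convert to gains: g_veg = 0.058/3.9 = 0.01487; g_lr = -0.76/3.9 = -0.1949; g_wv = 1.57/3.9 = 0.4026.
Total gain g = 0.22257.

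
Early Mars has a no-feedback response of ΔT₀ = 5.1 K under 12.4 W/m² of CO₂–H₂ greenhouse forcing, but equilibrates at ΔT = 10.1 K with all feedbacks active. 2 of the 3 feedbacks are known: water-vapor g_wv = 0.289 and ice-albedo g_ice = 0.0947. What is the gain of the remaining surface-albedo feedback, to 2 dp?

0.11

Amplification A = ΔT/ΔT₀ = 10.1/5.1 = 1.98.
Total gain g = 1 − 1/A = 1 − 1/1.98 = 0.4949.
Known gains sum to 0.289 + 0.0947 = 0.3837.
g_alb = 0.4949 − 0.3837 = 0.11.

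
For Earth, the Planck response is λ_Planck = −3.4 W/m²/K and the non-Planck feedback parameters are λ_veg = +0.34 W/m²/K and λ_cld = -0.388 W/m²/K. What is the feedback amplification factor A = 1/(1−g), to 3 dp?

0.986

Convert to gains: g_veg = 0.34/3.4 = 0.1; g_cld = -0.388/3.4 = -0.1141.
Total gain g = -0.0141.
A = 1/(1 + 0.0141) = 0.986.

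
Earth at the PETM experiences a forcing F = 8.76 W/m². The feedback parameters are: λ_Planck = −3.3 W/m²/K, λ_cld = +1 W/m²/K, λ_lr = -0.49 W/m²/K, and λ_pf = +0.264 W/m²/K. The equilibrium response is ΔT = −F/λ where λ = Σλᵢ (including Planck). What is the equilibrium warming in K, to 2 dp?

3.47 K

Net feedback parameter λ = (−3.3) + (+1) + (-0.49) + (+0.264) = -2.526 W/m²/K.
ΔT = −F/λ = −8.76/(-2.526) = 3.47 K.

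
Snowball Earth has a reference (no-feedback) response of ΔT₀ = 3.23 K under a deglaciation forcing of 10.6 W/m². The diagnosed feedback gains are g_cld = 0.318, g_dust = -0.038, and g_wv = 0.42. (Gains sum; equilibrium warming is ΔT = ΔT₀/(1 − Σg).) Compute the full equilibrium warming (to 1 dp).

10.8 K

Total gain g = 0.318 − 0.038 + 0.42 = 0.7.
Amplification A = 1/(1 − 0.7) = 3.333.
ΔT = 3.23 × 3.333 = 10.8 K.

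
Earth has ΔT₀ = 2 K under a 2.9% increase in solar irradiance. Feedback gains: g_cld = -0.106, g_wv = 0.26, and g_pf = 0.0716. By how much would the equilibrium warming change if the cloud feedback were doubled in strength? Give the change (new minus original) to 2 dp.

-0.31 K

Original: g = 0.2256, ΔT = 2/(1−0.2256) = 2.5826 K.
With doubled cloud: g' = 0.1196, ΔT' = 2/(1−0.1196) = 2.2717 K.
Change = 2.2717 − 2.5826 = -0.31 K.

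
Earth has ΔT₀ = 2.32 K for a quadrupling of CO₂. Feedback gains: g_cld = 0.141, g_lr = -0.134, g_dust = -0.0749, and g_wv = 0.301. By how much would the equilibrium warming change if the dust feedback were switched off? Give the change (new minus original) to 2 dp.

0.33 K

Original: g = 0.2331, ΔT = 2.32/(1−0.2331) = 3.0252 K.
Without dust: g' = 0.308, ΔT' = 2.32/(1−0.308) = 3.3526 K.
Change = 3.3526 − 3.0252 = 0.33 K.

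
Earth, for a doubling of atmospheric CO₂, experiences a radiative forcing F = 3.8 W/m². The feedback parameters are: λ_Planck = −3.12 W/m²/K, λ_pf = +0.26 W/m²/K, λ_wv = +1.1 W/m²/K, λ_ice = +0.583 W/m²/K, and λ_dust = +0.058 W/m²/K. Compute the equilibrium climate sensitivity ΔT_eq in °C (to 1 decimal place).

3.4 °C

Net feedback parameter λ = (−3.12) + (+0.26) + (+1.1) + (+0.583) + (+0.058) = -1.119 W/m²/K.
ΔT = −F/λ = −3.8/(-1.119) = 3.4 °C.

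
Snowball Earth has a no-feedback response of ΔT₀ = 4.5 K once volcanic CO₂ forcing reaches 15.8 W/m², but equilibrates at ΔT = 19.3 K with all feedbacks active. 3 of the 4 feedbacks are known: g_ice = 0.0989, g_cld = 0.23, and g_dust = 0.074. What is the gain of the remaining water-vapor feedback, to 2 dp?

0.36

Amplification A = ΔT/ΔT₀ = 19.3/4.5 = 4.289.
Total gain g = 1 − 1/A = 1 − 1/4.289 = 0.7668.
Known gains sum to 0.0989 + 0.23 + 0.074 = 0.4029.
g_wv = 0.7668 − 0.4029 = 0.36.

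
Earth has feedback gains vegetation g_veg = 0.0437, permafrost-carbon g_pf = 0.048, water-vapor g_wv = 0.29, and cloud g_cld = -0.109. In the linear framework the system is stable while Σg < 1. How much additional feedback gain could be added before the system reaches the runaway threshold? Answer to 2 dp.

0.73

Current total gain = 0.0437 + 0.048 + 0.29 − 0.109 = 0.2727.
Margin to runaway = 1 − 0.2727 = 0.73.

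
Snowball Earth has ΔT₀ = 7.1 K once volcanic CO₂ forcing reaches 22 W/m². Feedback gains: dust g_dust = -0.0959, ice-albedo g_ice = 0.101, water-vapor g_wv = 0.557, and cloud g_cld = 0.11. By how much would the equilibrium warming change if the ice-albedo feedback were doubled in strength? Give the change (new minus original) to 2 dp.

Original: g = 0.6721, ΔT = 7.1/(1−0.6721) = 21.6529 K.
With doubled ice-albedo: g' = 0.7731, ΔT' = 7.1/(1−0.7731) = 31.2913 K.
Change = 31.2913 − 21.6529 = 9.64 K.

9.64 K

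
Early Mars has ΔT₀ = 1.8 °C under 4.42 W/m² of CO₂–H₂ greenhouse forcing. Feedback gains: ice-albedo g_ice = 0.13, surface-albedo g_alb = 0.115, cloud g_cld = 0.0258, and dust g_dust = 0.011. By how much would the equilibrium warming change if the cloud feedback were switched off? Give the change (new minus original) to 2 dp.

Original: g = 0.2818, ΔT = 1.8/(1−0.2818) = 2.5063 °C.
Without cloud: g' = 0.256, ΔT' = 1.8/(1−0.256) = 2.4194 °C.
Change = 2.4194 − 2.5063 = -0.09 °C.

-0.09 °C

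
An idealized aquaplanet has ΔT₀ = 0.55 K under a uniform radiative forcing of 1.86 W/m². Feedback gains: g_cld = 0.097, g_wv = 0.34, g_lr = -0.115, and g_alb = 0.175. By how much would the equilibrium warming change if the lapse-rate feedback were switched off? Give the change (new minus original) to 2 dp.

Original: g = 0.497, ΔT = 0.55/(1−0.497) = 1.0934 K.
Without lapse-rate: g' = 0.612, ΔT' = 0.55/(1−0.612) = 1.4175 K.
Change = 1.4175 − 1.0934 = 0.32 K.

0.32 K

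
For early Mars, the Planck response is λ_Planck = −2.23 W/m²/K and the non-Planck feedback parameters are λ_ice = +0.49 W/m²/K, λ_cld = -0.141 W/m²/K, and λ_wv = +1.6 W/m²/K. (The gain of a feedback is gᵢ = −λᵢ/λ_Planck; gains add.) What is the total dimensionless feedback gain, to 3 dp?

0.874

Convert to gains: g_ice = 0.49/2.23 = 0.2197; g_cld = -0.141/2.23 = -0.06323; g_wv = 1.6/2.23 = 0.7175.
Total gain g = 0.87397.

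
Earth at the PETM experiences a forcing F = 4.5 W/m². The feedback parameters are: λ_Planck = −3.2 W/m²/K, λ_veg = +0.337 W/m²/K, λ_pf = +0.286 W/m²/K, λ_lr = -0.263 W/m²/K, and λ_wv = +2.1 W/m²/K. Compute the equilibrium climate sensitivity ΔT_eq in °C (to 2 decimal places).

Net feedback parameter λ = (−3.2) + (+0.337) + (+0.286) + (-0.263) + (+2.1) = -0.74 W/m²/K.
ΔT = −F/λ = −4.5/(-0.74) = 6.08 °C.

6.08 °C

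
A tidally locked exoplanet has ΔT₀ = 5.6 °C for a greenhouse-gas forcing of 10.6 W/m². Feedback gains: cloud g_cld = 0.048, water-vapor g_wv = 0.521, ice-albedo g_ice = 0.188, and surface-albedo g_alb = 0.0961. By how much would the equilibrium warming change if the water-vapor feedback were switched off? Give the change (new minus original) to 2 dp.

-29.74 °C

Original: g = 0.8531, ΔT = 5.6/(1−0.8531) = 38.1212 °C.
Without water-vapor: g' = 0.3321, ΔT' = 5.6/(1−0.3321) = 8.3845 °C.
Change = 8.3845 − 38.1212 = -29.74 °C.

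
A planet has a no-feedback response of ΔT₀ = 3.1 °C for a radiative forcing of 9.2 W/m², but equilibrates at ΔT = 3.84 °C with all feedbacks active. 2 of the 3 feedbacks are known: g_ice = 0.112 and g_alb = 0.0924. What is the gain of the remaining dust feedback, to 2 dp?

Amplification A = ΔT/ΔT₀ = 3.84/3.1 = 1.239.
Total gain g = 1 − 1/A = 1 − 1/1.239 = 0.1929.
Known gains sum to 0.112 + 0.0924 = 0.2044.
g_dust = 0.1929 − 0.2044 = -0.01.

-0.01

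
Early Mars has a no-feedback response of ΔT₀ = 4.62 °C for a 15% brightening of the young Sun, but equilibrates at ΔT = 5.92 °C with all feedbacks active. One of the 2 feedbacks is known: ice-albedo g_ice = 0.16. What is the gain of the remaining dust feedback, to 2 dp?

Amplification A = ΔT/ΔT₀ = 5.92/4.62 = 1.281.
Total gain g = 1 − 1/A = 1 − 1/1.281 = 0.2194.
The known gain is 0.16.
g_dust = 0.2194 − 0.16 = 0.06.

0.06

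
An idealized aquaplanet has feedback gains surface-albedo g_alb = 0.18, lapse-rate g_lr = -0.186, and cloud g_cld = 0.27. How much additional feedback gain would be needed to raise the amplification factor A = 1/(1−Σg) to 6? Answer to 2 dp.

0.57

Current total gain = 0.264.
Target gain for A = 6: g* = 1 − 1/6 = 0.8333.
Additional gain needed = 0.8333 − 0.264 = 0.57.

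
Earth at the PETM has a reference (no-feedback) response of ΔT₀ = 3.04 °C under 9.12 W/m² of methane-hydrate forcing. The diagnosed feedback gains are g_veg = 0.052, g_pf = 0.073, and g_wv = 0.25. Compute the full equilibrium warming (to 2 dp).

Total gain g = 0.052 + 0.073 + 0.25 = 0.375.
Amplification A = 1/(1 − 0.375) = 1.6.
ΔT = 3.04 × 1.6 = 4.86 °C.

4.86 °C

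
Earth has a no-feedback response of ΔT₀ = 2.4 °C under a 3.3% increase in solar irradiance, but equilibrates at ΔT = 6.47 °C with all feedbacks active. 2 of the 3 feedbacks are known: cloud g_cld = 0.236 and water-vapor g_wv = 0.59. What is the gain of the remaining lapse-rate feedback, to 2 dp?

Amplification A = ΔT/ΔT₀ = 6.47/2.4 = 2.696.
Total gain g = 1 − 1/A = 1 − 1/2.696 = 0.6291.
Known gains sum to 0.236 + 0.59 = 0.826.
g_lr = 0.6291 − 0.826 = -0.20.

-0.20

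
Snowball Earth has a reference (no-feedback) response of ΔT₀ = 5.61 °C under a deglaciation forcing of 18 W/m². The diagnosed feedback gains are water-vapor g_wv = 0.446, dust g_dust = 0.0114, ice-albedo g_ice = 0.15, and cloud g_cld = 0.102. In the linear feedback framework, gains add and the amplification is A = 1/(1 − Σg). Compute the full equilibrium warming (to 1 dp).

Total gain g = 0.446 + 0.0114 + 0.15 + 0.102 = 0.7094.
Amplification A = 1/(1 − 0.7094) = 3.441.
ΔT = 5.61 × 3.441 = 19.3 °C.

19.3 °C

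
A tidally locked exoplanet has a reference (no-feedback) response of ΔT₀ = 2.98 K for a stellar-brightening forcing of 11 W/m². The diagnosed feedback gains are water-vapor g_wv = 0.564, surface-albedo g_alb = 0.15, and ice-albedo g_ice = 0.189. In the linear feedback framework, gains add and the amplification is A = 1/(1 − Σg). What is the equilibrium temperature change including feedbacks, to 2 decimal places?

30.72 K

Total gain g = 0.564 + 0.15 + 0.189 = 0.903.
Amplification A = 1/(1 − 0.903) = 10.31.
ΔT = 2.98 × 10.31 = 30.72 K.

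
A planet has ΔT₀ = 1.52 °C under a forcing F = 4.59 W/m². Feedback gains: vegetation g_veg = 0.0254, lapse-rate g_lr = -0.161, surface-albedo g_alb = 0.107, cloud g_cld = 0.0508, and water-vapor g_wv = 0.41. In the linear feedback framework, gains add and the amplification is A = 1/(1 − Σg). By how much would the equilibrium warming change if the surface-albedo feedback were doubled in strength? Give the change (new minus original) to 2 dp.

Original: g = 0.4322, ΔT = 1.52/(1−0.4322) = 2.6770 °C.
With doubled surface-albedo: g' = 0.5392, ΔT' = 1.52/(1−0.5392) = 3.2986 °C.
Change = 3.2986 − 2.6770 = 0.62 °C.

0.62 °C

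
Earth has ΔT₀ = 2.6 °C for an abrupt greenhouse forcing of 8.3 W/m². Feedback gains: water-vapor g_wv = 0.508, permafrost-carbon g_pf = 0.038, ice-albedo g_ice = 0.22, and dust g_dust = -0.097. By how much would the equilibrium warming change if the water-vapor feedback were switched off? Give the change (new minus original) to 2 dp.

-4.76 °C

Original: g = 0.669, ΔT = 2.6/(1−0.669) = 7.8550 °C.
Without water-vapor: g' = 0.161, ΔT' = 2.6/(1−0.161) = 3.0989 °C.
Change = 3.0989 − 7.8550 = -4.76 °C.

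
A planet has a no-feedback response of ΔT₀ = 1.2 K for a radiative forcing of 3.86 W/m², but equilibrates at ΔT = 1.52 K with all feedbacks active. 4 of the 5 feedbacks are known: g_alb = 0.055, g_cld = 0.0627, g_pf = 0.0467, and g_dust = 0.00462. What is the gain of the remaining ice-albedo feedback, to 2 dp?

0.04

Amplification A = ΔT/ΔT₀ = 1.52/1.2 = 1.267.
Total gain g = 1 − 1/A = 1 − 1/1.267 = 0.2107.
Known gains sum to 0.055 + 0.0627 + 0.0467 + 0.00462 = 0.16902.
g_ice = 0.2107 − 0.16902 = 0.04.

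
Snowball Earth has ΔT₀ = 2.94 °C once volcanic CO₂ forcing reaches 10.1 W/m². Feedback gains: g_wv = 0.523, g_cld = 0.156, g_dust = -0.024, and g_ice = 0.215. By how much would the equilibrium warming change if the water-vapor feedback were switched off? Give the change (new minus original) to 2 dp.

Original: g = 0.87, ΔT = 2.94/(1−0.87) = 22.6154 °C.
Without water-vapor: g' = 0.347, ΔT' = 2.94/(1−0.347) = 4.5023 °C.
Change = 4.5023 − 22.6154 = -18.11 °C.

-18.11 °C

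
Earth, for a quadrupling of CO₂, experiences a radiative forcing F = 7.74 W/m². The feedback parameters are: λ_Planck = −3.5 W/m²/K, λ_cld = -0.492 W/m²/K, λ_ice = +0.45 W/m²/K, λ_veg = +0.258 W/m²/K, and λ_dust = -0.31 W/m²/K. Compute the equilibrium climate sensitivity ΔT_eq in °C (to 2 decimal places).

2.15 °C

Net feedback parameter λ = (−3.5) + (-0.492) + (+0.45) + (+0.258) + (-0.31) = -3.594 W/m²/K.
ΔT = −F/λ = −7.74/(-3.594) = 2.15 °C.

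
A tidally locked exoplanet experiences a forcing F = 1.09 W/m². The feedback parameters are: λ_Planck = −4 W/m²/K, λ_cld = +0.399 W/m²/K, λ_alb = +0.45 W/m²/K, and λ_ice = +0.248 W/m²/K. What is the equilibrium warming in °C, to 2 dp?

0.38 °C

Net feedback parameter λ = (−4) + (+0.399) + (+0.45) + (+0.248) = -2.903 W/m²/K.
ΔT = −F/λ = −1.09/(-2.903) = 0.38 °C.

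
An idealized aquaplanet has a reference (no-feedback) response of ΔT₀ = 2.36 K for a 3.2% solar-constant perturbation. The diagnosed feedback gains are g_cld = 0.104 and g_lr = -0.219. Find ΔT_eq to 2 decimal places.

2.12 K

Total gain g = 0.104 − 0.219 = -0.115.
Amplification A = 1/(1 + 0.115) = 0.8969.
ΔT = 2.36 × 0.8969 = 2.12 K.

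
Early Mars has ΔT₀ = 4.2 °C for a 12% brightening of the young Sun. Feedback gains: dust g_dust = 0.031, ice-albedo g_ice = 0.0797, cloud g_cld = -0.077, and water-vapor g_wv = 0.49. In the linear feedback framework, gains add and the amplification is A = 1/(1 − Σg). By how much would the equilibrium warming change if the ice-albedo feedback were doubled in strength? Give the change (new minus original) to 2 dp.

Original: g = 0.5237, ΔT = 4.2/(1−0.5237) = 8.8180 °C.
With doubled ice-albedo: g' = 0.6034, ΔT' = 4.2/(1−0.6034) = 10.5900 °C.
Change = 10.5900 − 8.8180 = 1.77 °C.

1.77 °C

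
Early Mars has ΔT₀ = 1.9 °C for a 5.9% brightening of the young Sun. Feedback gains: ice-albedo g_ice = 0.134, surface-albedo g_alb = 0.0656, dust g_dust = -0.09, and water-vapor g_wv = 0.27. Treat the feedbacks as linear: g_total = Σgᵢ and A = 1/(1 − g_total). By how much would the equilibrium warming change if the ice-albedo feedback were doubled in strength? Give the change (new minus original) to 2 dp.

0.84 °C

Original: g = 0.3796, ΔT = 1.9/(1−0.3796) = 3.0625 °C.
With doubled ice-albedo: g' = 0.5136, ΔT' = 1.9/(1−0.5136) = 3.9063 °C.
Change = 3.9063 − 3.0625 = 0.84 °C.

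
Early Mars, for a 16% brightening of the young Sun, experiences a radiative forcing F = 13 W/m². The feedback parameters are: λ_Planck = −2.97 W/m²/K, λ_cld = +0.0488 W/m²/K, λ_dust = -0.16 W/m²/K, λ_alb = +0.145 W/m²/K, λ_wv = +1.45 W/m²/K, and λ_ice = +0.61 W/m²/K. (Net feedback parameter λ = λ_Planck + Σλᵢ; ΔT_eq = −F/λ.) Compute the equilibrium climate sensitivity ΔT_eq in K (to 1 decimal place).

Net feedback parameter λ = (−2.97) + (+0.0488) + (-0.16) + (+0.145) + (+1.45) + (+0.61) = -0.8762 W/m²/K.
ΔT = −F/λ = −13/(-0.8762) = 14.8 K.

14.8 K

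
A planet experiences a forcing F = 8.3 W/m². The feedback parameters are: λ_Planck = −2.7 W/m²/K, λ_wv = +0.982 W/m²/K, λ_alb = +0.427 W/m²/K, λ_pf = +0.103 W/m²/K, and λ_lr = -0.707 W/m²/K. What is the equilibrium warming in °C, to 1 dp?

4.4 °C

Net feedback parameter λ = (−2.7) + (+0.982) + (+0.427) + (+0.103) + (-0.707) = -1.895 W/m²/K.
ΔT = −F/λ = −8.3/(-1.895) = 4.4 °C.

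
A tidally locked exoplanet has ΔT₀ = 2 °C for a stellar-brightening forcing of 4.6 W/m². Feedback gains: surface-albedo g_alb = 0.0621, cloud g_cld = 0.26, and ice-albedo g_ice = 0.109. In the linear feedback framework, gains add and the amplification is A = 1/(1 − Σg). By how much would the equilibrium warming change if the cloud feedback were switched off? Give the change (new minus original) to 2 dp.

-1.10 °C

Original: g = 0.4311, ΔT = 2/(1−0.4311) = 3.5156 °C.
Without cloud: g' = 0.1711, ΔT' = 2/(1−0.1711) = 2.4128 °C.
Change = 2.4128 − 3.5156 = -1.10 °C.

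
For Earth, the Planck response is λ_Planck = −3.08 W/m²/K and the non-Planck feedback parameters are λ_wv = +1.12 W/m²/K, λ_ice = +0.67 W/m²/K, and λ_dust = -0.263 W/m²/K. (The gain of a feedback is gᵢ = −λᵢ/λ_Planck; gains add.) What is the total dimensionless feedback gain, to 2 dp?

0.50

Convert to gains: g_wv = 1.12/3.08 = 0.3636; g_ice = 0.67/3.08 = 0.2175; g_dust = -0.263/3.08 = -0.08539.
Total gain g = 0.49571.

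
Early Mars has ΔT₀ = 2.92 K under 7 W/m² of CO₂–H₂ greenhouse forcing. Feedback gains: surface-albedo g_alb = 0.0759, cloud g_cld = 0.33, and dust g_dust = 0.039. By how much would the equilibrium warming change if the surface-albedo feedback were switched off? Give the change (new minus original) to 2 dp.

-0.63 K

Original: g = 0.4449, ΔT = 2.92/(1−0.4449) = 5.2603 K.
Without surface-albedo: g' = 0.369, ΔT' = 2.92/(1−0.369) = 4.6276 K.
Change = 4.6276 − 5.2603 = -0.63 K.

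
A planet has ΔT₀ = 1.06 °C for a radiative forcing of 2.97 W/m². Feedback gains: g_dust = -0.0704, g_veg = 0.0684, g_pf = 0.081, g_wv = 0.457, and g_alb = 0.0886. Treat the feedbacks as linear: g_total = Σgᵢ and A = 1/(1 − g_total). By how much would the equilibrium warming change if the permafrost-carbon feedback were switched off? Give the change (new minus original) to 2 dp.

-0.50 °C

Original: g = 0.6246, ΔT = 1.06/(1−0.6246) = 2.8237 °C.
Without permafrost-carbon: g' = 0.5436, ΔT' = 1.06/(1−0.5436) = 2.3225 °C.
Change = 2.3225 − 2.8237 = -0.50 °C.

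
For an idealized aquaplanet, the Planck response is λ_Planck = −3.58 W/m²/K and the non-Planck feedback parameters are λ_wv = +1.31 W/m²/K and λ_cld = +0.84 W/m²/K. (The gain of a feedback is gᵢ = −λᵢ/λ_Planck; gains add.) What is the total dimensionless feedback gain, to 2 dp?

0.60

Convert to gains: g_wv = 1.31/3.58 = 0.3659; g_cld = 0.84/3.58 = 0.2346.
Total gain g = 0.6005.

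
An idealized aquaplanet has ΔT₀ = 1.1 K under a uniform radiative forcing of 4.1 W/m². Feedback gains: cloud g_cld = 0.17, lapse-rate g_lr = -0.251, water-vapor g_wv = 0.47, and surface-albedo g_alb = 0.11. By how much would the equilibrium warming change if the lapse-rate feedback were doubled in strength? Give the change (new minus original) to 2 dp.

Original: g = 0.499, ΔT = 1.1/(1−0.499) = 2.1956 K.
With doubled lapse-rate: g' = 0.248, ΔT' = 1.1/(1−0.248) = 1.4628 K.
Change = 1.4628 − 2.1956 = -0.73 K.

-0.73 K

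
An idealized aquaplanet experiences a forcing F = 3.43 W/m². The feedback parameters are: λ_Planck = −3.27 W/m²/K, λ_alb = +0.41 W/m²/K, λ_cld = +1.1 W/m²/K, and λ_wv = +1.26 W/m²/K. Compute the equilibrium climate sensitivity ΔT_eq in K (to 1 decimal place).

Net feedback parameter λ = (−3.27) + (+0.41) + (+1.1) + (+1.26) = -0.5 W/m²/K.
ΔT = −F/λ = −3.43/(-0.5) = 6.9 K.

6.9 K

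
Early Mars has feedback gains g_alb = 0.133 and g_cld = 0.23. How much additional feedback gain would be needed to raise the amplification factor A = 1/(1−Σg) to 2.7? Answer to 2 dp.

Current total gain = 0.363.
Target gain for A = 2.7: g* = 1 − 1/2.7 = 0.6296.
Additional gain needed = 0.6296 − 0.363 = 0.27.

0.27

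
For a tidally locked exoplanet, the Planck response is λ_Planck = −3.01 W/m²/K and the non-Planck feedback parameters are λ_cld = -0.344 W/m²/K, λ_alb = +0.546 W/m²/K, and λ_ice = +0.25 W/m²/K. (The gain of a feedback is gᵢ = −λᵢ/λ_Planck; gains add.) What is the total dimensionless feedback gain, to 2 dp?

Convert to gains: g_cld = -0.344/3.01 = -0.1143; g_alb = 0.546/3.01 = 0.1814; g_ice = 0.25/3.01 = 0.08306.
Total gain g = 0.15016.

0.15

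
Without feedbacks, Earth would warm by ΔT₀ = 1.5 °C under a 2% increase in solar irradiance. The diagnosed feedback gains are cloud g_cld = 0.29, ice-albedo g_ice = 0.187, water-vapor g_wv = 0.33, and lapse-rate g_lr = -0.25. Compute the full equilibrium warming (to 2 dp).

3.39 °C

Total gain g = 0.29 + 0.187 + 0.33 − 0.25 = 0.557.
Amplification A = 1/(1 − 0.557) = 2.257.
ΔT = 1.5 × 2.257 = 3.39 °C.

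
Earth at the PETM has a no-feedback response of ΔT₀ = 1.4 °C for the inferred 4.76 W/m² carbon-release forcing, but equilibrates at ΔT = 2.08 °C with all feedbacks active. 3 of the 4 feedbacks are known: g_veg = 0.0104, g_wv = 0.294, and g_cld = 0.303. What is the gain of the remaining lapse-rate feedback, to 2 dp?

-0.28

Amplification A = ΔT/ΔT₀ = 2.08/1.4 = 1.486.
Total gain g = 1 − 1/A = 1 − 1/1.486 = 0.3271.
Known gains sum to 0.0104 + 0.294 + 0.303 = 0.6074.
g_lr = 0.3271 − 0.6074 = -0.28.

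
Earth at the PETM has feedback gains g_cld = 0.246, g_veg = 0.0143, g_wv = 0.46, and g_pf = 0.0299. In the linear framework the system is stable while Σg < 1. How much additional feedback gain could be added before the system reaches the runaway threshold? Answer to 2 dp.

Current total gain = 0.246 + 0.0143 + 0.46 + 0.0299 = 0.7502.
Margin to runaway = 1 − 0.7502 = 0.25.

0.25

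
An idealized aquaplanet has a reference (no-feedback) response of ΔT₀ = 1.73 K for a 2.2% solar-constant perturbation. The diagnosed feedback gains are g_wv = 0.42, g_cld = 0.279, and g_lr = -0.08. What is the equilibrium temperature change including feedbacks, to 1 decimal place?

4.5 K

Total gain g = 0.42 + 0.279 − 0.08 = 0.619.
Amplification A = 1/(1 − 0.619) = 2.625.
ΔT = 1.73 × 2.625 = 4.5 K.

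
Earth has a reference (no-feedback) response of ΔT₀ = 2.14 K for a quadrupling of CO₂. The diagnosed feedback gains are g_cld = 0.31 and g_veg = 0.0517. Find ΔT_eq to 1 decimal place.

3.4 K

Total gain g = 0.31 + 0.0517 = 0.3617.
Amplification A = 1/(1 − 0.3617) = 1.567.
ΔT = 2.14 × 1.567 = 3.4 K.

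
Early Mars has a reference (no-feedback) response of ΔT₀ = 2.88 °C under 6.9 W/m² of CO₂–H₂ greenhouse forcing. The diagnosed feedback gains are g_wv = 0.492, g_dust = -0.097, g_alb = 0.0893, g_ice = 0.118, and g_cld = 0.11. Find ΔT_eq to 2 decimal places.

Total gain g = 0.492 − 0.097 + 0.0893 + 0.118 + 0.11 = 0.7123.
Amplification A = 1/(1 − 0.7123) = 3.476.
ΔT = 2.88 × 3.476 = 10.01 °C.

10.01 °C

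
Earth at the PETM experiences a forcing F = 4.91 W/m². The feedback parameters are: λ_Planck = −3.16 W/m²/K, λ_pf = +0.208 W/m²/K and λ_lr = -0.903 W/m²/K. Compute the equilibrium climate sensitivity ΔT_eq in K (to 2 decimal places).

1.27 K

Net feedback parameter λ = (−3.16) + (+0.208) + (-0.903) = -3.855 W/m²/K.
ΔT = −F/λ = −4.91/(-3.855) = 1.27 K.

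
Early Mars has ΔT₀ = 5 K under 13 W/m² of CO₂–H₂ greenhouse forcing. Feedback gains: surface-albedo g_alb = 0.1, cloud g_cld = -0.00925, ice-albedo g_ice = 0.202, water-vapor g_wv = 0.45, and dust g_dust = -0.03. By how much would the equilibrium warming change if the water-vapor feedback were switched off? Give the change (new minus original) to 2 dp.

Original: g = 0.71275, ΔT = 5/(1−0.71275) = 17.4064 K.
Without water-vapor: g' = 0.26275, ΔT' = 5/(1−0.26275) = 6.7820 K.
Change = 6.7820 − 17.4064 = -10.62 K.

-10.62 K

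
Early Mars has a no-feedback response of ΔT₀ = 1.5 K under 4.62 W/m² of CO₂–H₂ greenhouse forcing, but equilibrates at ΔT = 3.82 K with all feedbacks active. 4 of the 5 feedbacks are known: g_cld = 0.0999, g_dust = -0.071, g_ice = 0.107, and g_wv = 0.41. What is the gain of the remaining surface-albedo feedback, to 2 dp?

Amplification A = ΔT/ΔT₀ = 3.82/1.5 = 2.547.
Total gain g = 1 − 1/A = 1 − 1/2.547 = 0.6074.
Known gains sum to 0.0999 − 0.071 + 0.107 + 0.41 = 0.5459.
g_alb = 0.6074 − 0.5459 = 0.06.

0.06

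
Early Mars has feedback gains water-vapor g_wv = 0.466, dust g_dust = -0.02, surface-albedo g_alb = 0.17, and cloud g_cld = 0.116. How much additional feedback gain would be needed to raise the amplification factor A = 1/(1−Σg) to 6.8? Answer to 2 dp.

0.12

Current total gain = 0.732.
Target gain for A = 6.8: g* = 1 − 1/6.8 = 0.8529.
Additional gain needed = 0.8529 − 0.732 = 0.12.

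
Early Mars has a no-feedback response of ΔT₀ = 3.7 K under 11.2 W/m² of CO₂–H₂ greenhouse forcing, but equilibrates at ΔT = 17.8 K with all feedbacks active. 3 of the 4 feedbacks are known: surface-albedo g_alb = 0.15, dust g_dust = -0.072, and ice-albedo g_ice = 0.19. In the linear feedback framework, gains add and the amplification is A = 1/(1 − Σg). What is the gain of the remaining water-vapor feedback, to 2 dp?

Amplification A = ΔT/ΔT₀ = 17.8/3.7 = 4.811.
Total gain g = 1 − 1/A = 1 − 1/4.811 = 0.7921.
Known gains sum to 0.15 − 0.072 + 0.19 = 0.268.
g_wv = 0.7921 − 0.268 = 0.52.

0.52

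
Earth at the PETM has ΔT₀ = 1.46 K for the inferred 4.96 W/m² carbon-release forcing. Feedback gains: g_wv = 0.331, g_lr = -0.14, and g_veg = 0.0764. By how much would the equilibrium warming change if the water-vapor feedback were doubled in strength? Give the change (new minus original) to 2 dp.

Original: g = 0.2674, ΔT = 1.46/(1−0.2674) = 1.9929 K.
With doubled water-vapor: g' = 0.5984, ΔT' = 1.46/(1−0.5984) = 3.6355 K.
Change = 3.6355 − 1.9929 = 1.64 K.

1.64 K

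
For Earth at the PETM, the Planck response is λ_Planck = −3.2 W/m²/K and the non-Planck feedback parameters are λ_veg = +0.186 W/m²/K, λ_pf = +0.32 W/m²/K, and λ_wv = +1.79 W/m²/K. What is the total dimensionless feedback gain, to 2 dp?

Convert to gains: g_veg = 0.186/3.2 = 0.05812; g_pf = 0.32/3.2 = 0.1; g_wv = 1.79/3.2 = 0.5594.
Total gain g = 0.71752.

0.72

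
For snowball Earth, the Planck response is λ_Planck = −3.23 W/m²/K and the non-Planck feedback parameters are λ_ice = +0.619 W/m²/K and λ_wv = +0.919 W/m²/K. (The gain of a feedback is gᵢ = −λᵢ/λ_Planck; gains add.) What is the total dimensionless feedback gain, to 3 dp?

0.476

Convert to gains: g_ice = 0.619/3.23 = 0.1916; g_wv = 0.919/3.23 = 0.2845.
Total gain g = 0.4761.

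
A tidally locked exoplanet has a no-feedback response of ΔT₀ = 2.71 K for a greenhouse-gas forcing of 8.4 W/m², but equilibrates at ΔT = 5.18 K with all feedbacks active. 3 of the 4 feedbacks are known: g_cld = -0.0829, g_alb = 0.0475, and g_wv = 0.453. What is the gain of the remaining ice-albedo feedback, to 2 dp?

Amplification A = ΔT/ΔT₀ = 5.18/2.71 = 1.911.
Total gain g = 1 − 1/A = 1 − 1/1.911 = 0.4767.
Known gains sum to -0.0829 + 0.0475 + 0.453 = 0.4176.
g_ice = 0.4767 − 0.4176 = 0.06.

0.06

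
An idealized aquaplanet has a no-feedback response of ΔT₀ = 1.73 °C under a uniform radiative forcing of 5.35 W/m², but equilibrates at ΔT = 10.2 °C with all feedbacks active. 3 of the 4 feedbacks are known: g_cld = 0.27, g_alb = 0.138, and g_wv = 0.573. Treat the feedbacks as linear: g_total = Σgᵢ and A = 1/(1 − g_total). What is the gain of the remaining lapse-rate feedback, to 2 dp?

Amplification A = ΔT/ΔT₀ = 10.2/1.73 = 5.896.
Total gain g = 1 − 1/A = 1 − 1/5.896 = 0.8304.
Known gains sum to 0.27 + 0.138 + 0.573 = 0.981.
g_lr = 0.8304 − 0.981 = -0.15.

-0.15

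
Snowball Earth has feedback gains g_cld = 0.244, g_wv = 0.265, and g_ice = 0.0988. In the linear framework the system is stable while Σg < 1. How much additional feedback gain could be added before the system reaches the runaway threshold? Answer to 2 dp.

0.39

Current total gain = 0.244 + 0.265 + 0.0988 = 0.6078.
Margin to runaway = 1 − 0.6078 = 0.39.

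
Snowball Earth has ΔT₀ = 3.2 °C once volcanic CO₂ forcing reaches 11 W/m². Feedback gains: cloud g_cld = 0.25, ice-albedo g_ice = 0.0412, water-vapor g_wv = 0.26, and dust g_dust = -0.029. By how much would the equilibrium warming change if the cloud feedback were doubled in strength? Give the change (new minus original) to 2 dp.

Original: g = 0.5222, ΔT = 3.2/(1−0.5222) = 6.6974 °C.
With doubled cloud: g' = 0.7722, ΔT' = 3.2/(1−0.7722) = 14.0474 °C.
Change = 14.0474 − 6.6974 = 7.35 °C.

7.35 °C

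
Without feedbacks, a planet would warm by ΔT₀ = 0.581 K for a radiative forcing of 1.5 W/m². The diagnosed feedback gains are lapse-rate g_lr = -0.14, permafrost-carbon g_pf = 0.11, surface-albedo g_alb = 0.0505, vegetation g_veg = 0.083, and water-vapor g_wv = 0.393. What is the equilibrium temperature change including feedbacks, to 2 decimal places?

Total gain g = -0.14 + 0.11 + 0.0505 + 0.083 + 0.393 = 0.4965.
Amplification A = 1/(1 − 0.4965) = 1.986.
ΔT = 0.581 × 1.986 = 1.15 K.

1.15 K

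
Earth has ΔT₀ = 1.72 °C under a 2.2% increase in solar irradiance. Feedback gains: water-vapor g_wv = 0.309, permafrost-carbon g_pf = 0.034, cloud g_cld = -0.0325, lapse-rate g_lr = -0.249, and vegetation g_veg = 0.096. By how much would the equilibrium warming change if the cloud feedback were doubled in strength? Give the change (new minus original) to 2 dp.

Original: g = 0.1575, ΔT = 1.72/(1−0.1575) = 2.0415 °C.
With doubled cloud: g' = 0.125, ΔT' = 1.72/(1−0.125) = 1.9657 °C.
Change = 1.9657 − 2.0415 = -0.08 °C.

-0.08 °C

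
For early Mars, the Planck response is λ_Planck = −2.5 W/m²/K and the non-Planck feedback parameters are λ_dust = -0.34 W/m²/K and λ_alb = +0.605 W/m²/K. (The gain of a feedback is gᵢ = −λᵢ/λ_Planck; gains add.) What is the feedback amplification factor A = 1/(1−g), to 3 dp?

1.119

Convert to gains: g_dust = -0.34/2.5 = -0.136; g_alb = 0.605/2.5 = 0.242.
Total gain g = 0.106.
A = 1/(1 − 0.106) = 1.119.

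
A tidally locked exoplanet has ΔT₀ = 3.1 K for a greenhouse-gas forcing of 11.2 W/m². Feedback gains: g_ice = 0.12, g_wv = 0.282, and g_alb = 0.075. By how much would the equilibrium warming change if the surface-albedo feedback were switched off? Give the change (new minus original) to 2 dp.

Original: g = 0.477, ΔT = 3.1/(1−0.477) = 5.9273 K.
Without surface-albedo: g' = 0.402, ΔT' = 3.1/(1−0.402) = 5.1839 K.
Change = 5.1839 − 5.9273 = -0.74 K.

-0.74 K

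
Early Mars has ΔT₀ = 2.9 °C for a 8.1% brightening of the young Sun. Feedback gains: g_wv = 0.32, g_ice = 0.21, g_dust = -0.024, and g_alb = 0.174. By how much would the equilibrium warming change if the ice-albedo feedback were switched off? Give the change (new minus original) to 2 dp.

-3.59 °C

Original: g = 0.68, ΔT = 2.9/(1−0.68) = 9.0625 °C.
Without ice-albedo: g' = 0.47, ΔT' = 2.9/(1−0.47) = 5.4717 °C.
Change = 5.4717 − 9.0625 = -3.59 °C.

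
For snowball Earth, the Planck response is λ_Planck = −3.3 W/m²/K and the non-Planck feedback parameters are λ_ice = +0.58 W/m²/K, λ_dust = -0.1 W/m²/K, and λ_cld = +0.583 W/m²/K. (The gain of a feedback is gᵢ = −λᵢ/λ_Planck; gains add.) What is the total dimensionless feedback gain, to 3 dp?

Convert to gains: g_ice = 0.58/3.3 = 0.1758; g_dust = -0.1/3.3 = -0.0303; g_cld = 0.583/3.3 = 0.1767.
Total gain g = 0.3222.

0.322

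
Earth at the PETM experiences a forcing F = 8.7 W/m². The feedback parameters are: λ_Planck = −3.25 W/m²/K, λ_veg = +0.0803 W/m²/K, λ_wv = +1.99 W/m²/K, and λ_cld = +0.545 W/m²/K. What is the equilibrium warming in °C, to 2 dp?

13.71 °C

Net feedback parameter λ = (−3.25) + (+0.0803) + (+1.99) + (+0.545) = -0.6347 W/m²/K.
ΔT = −F/λ = −8.7/(-0.6347) = 13.71 °C.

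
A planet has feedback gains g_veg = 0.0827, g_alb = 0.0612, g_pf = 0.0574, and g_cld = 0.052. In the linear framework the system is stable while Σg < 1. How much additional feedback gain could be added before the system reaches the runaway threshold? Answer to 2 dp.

Current total gain = 0.0827 + 0.0612 + 0.0574 + 0.052 = 0.2533.
Margin to runaway = 1 − 0.2533 = 0.75.

0.75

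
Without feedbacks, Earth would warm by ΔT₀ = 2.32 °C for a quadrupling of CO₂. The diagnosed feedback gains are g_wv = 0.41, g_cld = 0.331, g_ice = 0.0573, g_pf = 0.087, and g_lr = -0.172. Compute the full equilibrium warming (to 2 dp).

8.09 °C

Total gain g = 0.41 + 0.331 + 0.0573 + 0.087 − 0.172 = 0.7133.
Amplification A = 1/(1 − 0.7133) = 3.488.
ΔT = 2.32 × 3.488 = 8.09 °C.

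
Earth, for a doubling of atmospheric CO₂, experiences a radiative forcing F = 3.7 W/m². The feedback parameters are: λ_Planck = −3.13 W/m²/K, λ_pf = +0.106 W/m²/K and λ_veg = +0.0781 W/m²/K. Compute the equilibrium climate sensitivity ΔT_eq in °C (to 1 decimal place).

Net feedback parameter λ = (−3.13) + (+0.106) + (+0.0781) = -2.9459 W/m²/K.
ΔT = −F/λ = −3.7/(-2.9459) = 1.3 °C.

1.3 °C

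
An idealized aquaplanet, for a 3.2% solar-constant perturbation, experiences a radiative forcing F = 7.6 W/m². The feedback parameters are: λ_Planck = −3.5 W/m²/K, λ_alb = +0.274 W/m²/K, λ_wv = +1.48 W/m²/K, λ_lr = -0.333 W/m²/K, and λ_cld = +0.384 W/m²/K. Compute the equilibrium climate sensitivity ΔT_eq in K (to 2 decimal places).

Net feedback parameter λ = (−3.5) + (+0.274) + (+1.48) + (-0.333) + (+0.384) = -1.695 W/m²/K.
ΔT = −F/λ = −7.6/(-1.695) = 4.48 K.

4.48 K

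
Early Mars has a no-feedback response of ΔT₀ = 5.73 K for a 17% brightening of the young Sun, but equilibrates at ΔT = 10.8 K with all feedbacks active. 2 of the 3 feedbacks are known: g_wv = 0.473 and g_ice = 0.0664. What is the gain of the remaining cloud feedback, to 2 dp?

-0.07

Amplification A = ΔT/ΔT₀ = 10.8/5.73 = 1.885.
Total gain g = 1 − 1/A = 1 − 1/1.885 = 0.4695.
Known gains sum to 0.473 + 0.0664 = 0.5394.
g_cld = 0.4695 − 0.5394 = -0.07.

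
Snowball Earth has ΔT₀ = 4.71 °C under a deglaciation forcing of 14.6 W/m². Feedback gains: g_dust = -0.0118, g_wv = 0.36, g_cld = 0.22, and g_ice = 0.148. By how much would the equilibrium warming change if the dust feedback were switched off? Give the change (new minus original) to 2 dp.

Original: g = 0.7162, ΔT = 4.71/(1−0.7162) = 16.5962 °C.
Without dust: g' = 0.728, ΔT' = 4.71/(1−0.728) = 17.3162 °C.
Change = 17.3162 − 16.5962 = 0.72 °C.

0.72 °C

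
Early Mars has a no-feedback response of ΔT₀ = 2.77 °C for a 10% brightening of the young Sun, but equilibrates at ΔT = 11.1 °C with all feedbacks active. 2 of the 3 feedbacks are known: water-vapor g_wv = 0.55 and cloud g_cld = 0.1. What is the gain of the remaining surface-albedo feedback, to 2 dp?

0.10

Amplification A = ΔT/ΔT₀ = 11.1/2.77 = 4.007.
Total gain g = 1 − 1/A = 1 − 1/4.007 = 0.7504.
Known gains sum to 0.55 + 0.1 = 0.65.
g_alb = 0.7504 − 0.65 = 0.10.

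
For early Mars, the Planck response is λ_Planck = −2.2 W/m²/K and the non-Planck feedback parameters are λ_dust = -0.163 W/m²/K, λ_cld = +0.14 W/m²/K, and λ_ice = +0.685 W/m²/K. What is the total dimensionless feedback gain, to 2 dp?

0.30

Convert to gains: g_dust = -0.163/2.2 = -0.07409; g_cld = 0.14/2.2 = 0.06364; g_ice = 0.685/2.2 = 0.3114.
Total gain g = 0.30095.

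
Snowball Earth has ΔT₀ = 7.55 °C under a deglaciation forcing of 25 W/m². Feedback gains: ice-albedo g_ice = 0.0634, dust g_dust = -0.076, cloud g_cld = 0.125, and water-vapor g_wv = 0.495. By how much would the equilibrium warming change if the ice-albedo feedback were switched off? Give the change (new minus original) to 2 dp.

-2.67 °C

Original: g = 0.6074, ΔT = 7.55/(1−0.6074) = 19.2308 °C.
Without ice-albedo: g' = 0.544, ΔT' = 7.55/(1−0.544) = 16.5570 °C.
Change = 16.5570 − 19.2308 = -2.67 °C.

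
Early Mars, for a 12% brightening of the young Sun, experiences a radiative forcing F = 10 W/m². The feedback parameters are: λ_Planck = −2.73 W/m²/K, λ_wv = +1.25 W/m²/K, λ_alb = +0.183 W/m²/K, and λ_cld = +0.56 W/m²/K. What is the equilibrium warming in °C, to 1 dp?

Net feedback parameter λ = (−2.73) + (+1.25) + (+0.183) + (+0.56) = -0.737 W/m²/K.
ΔT = −F/λ = −10/(-0.737) = 13.6 °C.

13.6 °C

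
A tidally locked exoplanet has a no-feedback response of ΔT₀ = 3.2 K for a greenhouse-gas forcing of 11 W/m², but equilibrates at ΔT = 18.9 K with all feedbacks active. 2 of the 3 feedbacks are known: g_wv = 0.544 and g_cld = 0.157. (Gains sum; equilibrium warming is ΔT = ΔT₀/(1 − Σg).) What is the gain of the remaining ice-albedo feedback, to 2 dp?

Amplification A = ΔT/ΔT₀ = 18.9/3.2 = 5.906.
Total gain g = 1 − 1/A = 1 − 1/5.906 = 0.8307.
Known gains sum to 0.544 + 0.157 = 0.701.
g_ice = 0.8307 − 0.701 = 0.13.

0.13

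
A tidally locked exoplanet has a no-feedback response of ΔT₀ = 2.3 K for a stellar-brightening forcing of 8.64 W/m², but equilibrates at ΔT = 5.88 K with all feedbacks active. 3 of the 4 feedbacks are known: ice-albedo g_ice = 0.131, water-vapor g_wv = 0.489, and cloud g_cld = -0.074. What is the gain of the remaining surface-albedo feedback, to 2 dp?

Amplification A = ΔT/ΔT₀ = 5.88/2.3 = 2.557.
Total gain g = 1 − 1/A = 1 − 1/2.557 = 0.6089.
Known gains sum to 0.131 + 0.489 − 0.074 = 0.546.
g_alb = 0.6089 − 0.546 = 0.06.

0.06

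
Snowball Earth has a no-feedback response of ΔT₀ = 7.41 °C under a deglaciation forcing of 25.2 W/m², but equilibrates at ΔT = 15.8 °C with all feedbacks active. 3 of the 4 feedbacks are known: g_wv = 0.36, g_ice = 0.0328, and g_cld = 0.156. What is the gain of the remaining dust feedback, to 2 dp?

Amplification A = ΔT/ΔT₀ = 15.8/7.41 = 2.132.
Total gain g = 1 − 1/A = 1 − 1/2.132 = 0.531.
Known gains sum to 0.36 + 0.0328 + 0.156 = 0.5488.
g_dust = 0.531 − 0.5488 = -0.02.

-0.02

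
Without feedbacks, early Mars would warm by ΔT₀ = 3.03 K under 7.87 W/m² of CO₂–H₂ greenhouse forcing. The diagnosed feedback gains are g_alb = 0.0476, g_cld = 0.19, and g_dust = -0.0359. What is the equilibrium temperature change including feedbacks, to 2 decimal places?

Total gain g = 0.0476 + 0.19 − 0.0359 = 0.2017.
Amplification A = 1/(1 − 0.2017) = 1.253.
ΔT = 3.03 × 1.253 = 3.80 K.

3.80 K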